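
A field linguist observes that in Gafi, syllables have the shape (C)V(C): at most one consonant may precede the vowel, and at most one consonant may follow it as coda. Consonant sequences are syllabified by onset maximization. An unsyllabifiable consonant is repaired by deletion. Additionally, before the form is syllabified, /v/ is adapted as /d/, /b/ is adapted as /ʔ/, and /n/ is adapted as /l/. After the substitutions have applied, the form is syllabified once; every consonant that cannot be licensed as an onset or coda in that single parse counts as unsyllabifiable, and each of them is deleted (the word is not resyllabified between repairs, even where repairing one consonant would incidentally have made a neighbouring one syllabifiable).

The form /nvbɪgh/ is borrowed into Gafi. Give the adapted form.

ʔɪg

Substitution: /n/ → /l/, /v/ → /d/, /b/ → /ʔ/, giving /ldʔɪgh/.
Under (C)V(C), the unsyllabifiable consonants are /l/, /d/, /h/ (at most one coda consonant is licensed; onsets are limited to one consonant).
Deletion applies to /l/, /d/, /h/.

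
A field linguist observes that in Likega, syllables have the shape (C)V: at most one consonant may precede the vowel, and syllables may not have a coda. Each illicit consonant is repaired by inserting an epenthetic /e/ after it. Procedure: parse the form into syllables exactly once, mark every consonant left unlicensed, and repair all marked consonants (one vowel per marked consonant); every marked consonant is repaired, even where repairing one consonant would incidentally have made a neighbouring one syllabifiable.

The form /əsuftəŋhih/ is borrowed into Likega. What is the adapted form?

əsufetəŋehihe

The consonants /f/, /ŋ/, /h/ cannot be parsed into a legal (C)V syllable (no codas are permitted; onsets are limited to one consonant).
Each unlicensed consonant becomes the onset of a new syllable: /f/ → /fe/, /ŋ/ → /ŋe/, /h/ → /he/.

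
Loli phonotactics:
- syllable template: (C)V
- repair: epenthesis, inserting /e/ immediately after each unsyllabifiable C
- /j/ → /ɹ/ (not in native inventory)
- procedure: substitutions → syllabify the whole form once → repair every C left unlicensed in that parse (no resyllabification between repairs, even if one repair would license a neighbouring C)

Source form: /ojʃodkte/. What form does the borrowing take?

oɹeʃodekete

Substitution: /j/ → /ɹ/, giving /oɹʃodkte/.
The consonants /ɹ/, /d/, /k/ cannot be parsed into a legal (C)V syllable (no codas are permitted; onsets are limited to one consonant).
Each unlicensed consonant becomes the onset of a new syllable: /ɹ/ → /ɹe/, /d/ → /de/, /k/ → /ke/.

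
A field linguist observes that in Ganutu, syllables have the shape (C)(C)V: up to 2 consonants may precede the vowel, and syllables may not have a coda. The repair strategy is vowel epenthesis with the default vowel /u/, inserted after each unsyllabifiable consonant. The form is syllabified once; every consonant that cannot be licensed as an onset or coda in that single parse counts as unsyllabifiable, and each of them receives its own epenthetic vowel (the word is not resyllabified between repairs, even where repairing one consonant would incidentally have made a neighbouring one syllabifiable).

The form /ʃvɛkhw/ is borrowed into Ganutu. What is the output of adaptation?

Under (C)(C)V, the unsyllabifiable consonants are /k/, /h/, /w/ (no codas are permitted; onsets may contain at most 2 consonants).
Each unlicensed consonant becomes the onset of a new syllable: /k/ → /ku/, /h/ → /hu/, /w/ → /wu/.

ʃvɛkuhuwu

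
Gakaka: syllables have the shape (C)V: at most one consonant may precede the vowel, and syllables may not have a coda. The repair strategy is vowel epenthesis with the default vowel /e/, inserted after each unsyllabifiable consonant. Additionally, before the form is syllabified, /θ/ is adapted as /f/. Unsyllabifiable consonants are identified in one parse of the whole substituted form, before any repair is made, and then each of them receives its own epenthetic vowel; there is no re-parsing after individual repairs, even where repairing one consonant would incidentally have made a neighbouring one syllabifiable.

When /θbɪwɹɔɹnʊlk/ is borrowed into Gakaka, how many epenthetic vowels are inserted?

After substitution the input is /fbɪwɹɔɹnʊlk/.
The unsyllabifiable consonants are /f/, /w/, /ɹ/, /l/, /k/; each receives one epenthetic vowel.

5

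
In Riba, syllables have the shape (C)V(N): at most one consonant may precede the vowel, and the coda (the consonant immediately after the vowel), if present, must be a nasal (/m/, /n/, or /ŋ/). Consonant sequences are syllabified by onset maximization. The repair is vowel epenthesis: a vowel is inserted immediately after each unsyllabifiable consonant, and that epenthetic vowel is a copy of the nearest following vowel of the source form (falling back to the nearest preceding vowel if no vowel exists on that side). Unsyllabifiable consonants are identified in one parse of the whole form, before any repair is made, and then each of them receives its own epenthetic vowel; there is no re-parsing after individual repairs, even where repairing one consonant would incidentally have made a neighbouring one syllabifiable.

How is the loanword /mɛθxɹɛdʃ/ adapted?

Under (C)V(N), the unsyllabifiable consonants are /θ/, /x/, /d/, /ʃ/ (only a nasal (/m/, /n/, or /ŋ/) is licensed in coda position; onsets are limited to one consonant).
Inserting the epenthetic vowel yields /θ/ → /θɛ/, /x/ → /xɛ/, /d/ → /dɛ/, /ʃ/ → /ʃɛ/.

mɛθɛxɛɹɛdɛʃɛ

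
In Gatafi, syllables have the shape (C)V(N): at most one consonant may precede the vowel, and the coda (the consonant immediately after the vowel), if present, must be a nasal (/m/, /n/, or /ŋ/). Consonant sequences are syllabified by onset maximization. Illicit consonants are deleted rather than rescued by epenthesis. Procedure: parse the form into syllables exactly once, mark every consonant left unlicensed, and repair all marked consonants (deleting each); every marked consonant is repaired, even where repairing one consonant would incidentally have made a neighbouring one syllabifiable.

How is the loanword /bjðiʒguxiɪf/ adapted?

Under (C)V(N), the unsyllabifiable consonants are /b/, /j/, /ʒ/, /f/ (only a nasal (/m/, /n/, or /ŋ/) is licensed in coda position; onsets are limited to one consonant).
Each unlicensed consonant is deleted: /b/, /j/, /ʒ/, /f/.

ðiguxiɪ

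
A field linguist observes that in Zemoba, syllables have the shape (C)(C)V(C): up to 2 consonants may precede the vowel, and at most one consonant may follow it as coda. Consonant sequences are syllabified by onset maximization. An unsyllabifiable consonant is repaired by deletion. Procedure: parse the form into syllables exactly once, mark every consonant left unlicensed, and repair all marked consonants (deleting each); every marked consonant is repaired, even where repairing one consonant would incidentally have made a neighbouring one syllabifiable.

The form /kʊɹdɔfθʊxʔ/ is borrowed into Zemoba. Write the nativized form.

Under (C)(C)V(C), the unsyllabifiable consonants are /ʔ/ (at most one coda consonant is licensed; onsets may contain at most 2 consonants).
Deletion applies to /ʔ/.

kʊɹdɔfθʊx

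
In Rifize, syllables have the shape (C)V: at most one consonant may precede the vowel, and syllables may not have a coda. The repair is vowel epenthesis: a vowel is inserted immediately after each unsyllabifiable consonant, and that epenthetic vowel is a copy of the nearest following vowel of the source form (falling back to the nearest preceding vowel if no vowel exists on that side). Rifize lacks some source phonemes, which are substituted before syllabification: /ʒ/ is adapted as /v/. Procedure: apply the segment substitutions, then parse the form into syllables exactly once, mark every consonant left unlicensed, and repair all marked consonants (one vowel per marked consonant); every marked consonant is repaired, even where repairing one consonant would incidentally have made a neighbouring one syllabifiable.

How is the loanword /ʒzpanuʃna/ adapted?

Substitution: /ʒ/ → /v/, giving /vzpanuʃna/.
The consonants /v/, /z/, /ʃ/ cannot be parsed into a legal (C)V syllable (no codas are permitted; onsets are limited to one consonant).
Inserting the epenthetic vowel yields /v/ → /va/, /z/ → /za/, /ʃ/ → /ʃa/.

vazapanuʃana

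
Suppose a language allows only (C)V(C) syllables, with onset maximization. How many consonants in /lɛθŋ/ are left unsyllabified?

1

Syllabifying with onset maximization leaves /ŋ/ stranded (at most one coda consonant is licensed; onsets are limited to one consonant).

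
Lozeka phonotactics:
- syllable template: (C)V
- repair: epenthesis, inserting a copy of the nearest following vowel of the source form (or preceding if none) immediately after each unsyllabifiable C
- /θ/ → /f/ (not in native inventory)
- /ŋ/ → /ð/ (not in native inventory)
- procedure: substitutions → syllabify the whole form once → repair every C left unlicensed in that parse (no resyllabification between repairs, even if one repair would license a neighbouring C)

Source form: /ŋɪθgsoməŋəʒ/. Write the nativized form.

ðɪfogosoməðəʒə

Substitution: /ŋ/ → /ð/, /θ/ → /f/, giving /ðɪfgsoməðəʒ/.
Under (C)V, the unsyllabifiable consonants are /f/, /g/, /ʒ/ (no codas are permitted; onsets are limited to one consonant).
Epenthesis after each stranded consonant: /f/ → /fo/, /g/ → /go/, /ʒ/ → /ʒə/.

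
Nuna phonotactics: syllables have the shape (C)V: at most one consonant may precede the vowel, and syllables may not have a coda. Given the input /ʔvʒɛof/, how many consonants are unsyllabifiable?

The consonants /ʔ/, /v/, /f/ cannot be parsed into a legal (C)V syllable (no codas are permitted; onsets are limited to one consonant).

3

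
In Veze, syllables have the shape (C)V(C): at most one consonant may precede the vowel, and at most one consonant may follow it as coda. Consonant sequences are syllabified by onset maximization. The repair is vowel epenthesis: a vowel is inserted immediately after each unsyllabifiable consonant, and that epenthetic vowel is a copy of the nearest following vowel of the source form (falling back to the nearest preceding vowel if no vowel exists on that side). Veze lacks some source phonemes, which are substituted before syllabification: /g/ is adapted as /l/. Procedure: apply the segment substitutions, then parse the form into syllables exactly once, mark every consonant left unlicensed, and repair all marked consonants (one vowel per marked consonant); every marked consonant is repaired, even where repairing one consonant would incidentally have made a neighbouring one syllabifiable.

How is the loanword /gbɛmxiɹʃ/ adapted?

lɛbɛmxiɹʃi

Substitution: /g/ → /l/, giving /lbɛmxiɹʃ/.
Syllabifying with onset maximization leaves /l/, /ʃ/ stranded (at most one coda consonant is licensed; onsets are limited to one consonant).
Epenthesis after each stranded consonant: /l/ → /lɛ/, /ʃ/ → /ʃi/.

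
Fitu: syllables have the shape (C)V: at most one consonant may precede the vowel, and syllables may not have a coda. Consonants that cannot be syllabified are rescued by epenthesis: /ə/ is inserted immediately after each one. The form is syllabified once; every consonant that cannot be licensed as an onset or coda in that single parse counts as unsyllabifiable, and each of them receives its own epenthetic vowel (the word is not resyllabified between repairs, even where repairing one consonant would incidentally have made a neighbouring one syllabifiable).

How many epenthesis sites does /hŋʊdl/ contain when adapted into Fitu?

The unsyllabifiable consonants are /h/, /d/, /l/; each receives one epenthetic vowel.

3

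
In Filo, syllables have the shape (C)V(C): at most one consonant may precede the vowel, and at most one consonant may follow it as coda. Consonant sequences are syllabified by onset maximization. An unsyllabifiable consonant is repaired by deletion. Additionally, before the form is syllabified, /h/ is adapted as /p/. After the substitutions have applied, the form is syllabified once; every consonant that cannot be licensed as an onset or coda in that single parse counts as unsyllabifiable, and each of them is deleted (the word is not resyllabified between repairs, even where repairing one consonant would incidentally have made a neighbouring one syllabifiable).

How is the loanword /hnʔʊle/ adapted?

ʔʊle

Substitution: /h/ → /p/, giving /pnʔʊle/.
Syllabifying with onset maximization leaves /p/, /n/ stranded (at most one coda consonant is licensed; onsets are limited to one consonant).
Each unlicensed consonant is deleted: /p/, /n/.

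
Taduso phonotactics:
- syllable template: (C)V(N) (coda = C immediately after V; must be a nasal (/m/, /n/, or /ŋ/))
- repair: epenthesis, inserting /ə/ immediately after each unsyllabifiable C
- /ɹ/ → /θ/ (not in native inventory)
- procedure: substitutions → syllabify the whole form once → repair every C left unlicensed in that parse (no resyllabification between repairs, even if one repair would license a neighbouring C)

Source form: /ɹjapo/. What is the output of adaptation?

θəjapo

Substitution: /ɹ/ → /θ/, giving /θjapo/.
The consonants /θ/ cannot be parsed into a legal (C)V(N) syllable (only a nasal (/m/, /n/, or /ŋ/) is licensed in coda position; onsets are limited to one consonant).
Each unlicensed consonant becomes the onset of a new syllable: /θ/ → /θə/.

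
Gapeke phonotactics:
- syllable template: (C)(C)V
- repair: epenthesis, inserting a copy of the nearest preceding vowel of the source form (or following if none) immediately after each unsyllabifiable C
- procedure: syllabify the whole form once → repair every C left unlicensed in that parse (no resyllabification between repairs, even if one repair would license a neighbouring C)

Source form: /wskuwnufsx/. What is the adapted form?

wuskuwnufusuxu

Syllabifying with onset maximization leaves /w/, /f/, /s/, /x/ stranded (no codas are permitted; onsets may contain at most 2 consonants).
Inserting the epenthetic vowel yields /w/ → /wu/, /f/ → /fu/, /s/ → /su/, /x/ → /xu/.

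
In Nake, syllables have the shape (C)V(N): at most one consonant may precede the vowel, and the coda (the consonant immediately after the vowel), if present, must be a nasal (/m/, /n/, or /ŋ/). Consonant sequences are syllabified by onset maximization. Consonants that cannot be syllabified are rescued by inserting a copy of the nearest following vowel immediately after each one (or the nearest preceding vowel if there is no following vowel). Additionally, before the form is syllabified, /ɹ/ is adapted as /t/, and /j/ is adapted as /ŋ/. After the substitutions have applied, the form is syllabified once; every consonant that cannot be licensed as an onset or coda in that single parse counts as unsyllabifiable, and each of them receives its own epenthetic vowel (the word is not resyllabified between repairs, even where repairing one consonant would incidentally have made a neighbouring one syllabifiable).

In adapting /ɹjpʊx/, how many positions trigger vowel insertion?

3

After substitution the input is /tŋpʊx/.
The unsyllabifiable consonants are /t/, /ŋ/, /x/; each receives one epenthetic vowel.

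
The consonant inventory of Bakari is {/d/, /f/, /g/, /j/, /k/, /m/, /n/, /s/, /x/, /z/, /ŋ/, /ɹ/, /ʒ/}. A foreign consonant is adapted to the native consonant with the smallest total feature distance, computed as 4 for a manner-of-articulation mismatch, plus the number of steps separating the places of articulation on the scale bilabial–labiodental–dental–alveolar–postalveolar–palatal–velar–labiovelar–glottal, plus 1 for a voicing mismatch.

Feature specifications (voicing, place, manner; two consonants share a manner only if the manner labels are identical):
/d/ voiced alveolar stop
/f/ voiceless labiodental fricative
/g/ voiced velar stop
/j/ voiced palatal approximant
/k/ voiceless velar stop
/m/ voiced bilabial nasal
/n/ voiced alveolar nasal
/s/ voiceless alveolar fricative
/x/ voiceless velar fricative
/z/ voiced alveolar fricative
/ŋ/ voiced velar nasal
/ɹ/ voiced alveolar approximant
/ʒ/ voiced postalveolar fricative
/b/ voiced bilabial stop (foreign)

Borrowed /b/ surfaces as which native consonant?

d

/d/ is closest: same manner (stop), place distance 3 (bilabial→alveolar), same voicing; total 3. Next closest is /m/ at distance 4.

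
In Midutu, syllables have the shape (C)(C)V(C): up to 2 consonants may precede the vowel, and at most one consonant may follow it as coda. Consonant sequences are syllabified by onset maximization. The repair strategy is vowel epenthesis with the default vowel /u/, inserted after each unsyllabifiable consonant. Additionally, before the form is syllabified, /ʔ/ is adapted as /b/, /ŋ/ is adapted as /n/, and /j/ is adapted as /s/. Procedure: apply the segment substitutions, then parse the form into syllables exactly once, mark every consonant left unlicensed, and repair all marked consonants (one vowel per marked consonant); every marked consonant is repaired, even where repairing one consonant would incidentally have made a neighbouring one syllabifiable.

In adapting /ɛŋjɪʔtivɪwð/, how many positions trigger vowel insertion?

After substitution the input is /ɛnsɪbtivɪwð/.
The unsyllabifiable consonants are /ð/; each receives one epenthetic vowel.

1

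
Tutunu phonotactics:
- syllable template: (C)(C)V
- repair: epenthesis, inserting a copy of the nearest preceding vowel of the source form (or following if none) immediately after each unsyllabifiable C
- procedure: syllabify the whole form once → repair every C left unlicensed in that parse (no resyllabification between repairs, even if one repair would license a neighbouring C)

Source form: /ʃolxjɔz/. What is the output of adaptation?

ʃoloxjɔzɔ

The consonants /l/, /z/ cannot be parsed into a legal (C)(C)V syllable (no codas are permitted; onsets may contain at most 2 consonants).
Each unlicensed consonant becomes the onset of a new syllable: /l/ → /lo/, /z/ → /zɔ/.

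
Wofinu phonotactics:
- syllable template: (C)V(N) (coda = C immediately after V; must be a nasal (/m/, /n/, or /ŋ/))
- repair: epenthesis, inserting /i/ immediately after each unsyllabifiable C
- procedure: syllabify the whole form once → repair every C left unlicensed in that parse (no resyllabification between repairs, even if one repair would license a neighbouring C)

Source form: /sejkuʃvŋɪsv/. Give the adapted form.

sejikuʃiviŋɪsivi

The consonants /j/, /ʃ/, /v/, /s/, /v/ cannot be parsed into a legal (C)V(N) syllable (only a nasal (/m/, /n/, or /ŋ/) is licensed in coda position; onsets are limited to one consonant).
Epenthesis after each stranded consonant: /j/ → /ji/, /ʃ/ → /ʃi/, /v/ → /vi/, /s/ → /si/, /v/ → /vi/.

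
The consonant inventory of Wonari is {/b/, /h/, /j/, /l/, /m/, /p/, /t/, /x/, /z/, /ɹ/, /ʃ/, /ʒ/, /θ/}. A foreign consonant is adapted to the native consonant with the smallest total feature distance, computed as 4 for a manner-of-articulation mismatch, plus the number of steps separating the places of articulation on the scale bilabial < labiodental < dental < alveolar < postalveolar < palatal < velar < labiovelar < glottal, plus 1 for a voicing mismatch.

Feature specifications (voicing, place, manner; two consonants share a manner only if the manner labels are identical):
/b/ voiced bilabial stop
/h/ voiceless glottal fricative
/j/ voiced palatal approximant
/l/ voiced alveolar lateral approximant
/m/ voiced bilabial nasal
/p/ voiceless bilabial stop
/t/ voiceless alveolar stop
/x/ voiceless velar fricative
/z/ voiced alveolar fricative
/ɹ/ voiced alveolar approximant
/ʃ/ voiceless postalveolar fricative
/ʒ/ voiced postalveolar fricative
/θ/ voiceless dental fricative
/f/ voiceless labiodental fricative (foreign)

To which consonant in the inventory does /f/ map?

/θ/ is closest: same manner (fricative), place distance 1 (labiodental→dental), same voicing; total 1. Next closest is /z/ at distance 3.

θ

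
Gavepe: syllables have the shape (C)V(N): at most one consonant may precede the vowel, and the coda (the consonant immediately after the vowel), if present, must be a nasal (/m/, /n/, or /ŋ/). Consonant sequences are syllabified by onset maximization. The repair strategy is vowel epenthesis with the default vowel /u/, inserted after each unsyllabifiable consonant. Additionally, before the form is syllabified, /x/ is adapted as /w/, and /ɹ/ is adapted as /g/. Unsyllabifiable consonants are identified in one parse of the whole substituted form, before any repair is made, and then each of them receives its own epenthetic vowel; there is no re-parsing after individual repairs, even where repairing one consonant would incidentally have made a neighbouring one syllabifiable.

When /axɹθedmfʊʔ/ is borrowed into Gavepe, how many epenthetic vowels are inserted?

After substitution the input is /awgθedmfʊʔ/.
The unsyllabifiable consonants are /w/, /g/, /d/, /m/, /ʔ/; each receives one epenthetic vowel.

5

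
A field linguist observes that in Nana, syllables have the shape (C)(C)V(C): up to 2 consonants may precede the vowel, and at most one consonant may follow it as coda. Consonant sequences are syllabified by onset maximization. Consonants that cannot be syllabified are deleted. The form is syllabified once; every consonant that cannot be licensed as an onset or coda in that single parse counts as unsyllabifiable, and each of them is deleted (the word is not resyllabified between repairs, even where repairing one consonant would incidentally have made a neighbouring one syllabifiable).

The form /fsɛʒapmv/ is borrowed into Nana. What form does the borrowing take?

fsɛʒap

Under (C)(C)V(C), the unsyllabifiable consonants are /m/, /v/ (at most one coda consonant is licensed; onsets may contain at most 2 consonants).
Each unlicensed consonant is deleted: /m/, /v/.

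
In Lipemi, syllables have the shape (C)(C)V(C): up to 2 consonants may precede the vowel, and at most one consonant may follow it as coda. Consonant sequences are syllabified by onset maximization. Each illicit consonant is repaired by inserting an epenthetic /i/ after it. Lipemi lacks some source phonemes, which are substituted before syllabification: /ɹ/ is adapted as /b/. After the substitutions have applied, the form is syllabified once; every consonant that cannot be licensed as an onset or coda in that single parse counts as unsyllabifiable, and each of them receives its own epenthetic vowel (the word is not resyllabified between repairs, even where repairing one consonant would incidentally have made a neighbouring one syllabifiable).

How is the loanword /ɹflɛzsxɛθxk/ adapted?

Substitution: /ɹ/ → /b/, giving /bflɛzsxɛθxk/.
Syllabifying with onset maximization leaves /b/, /x/, /k/ stranded (at most one coda consonant is licensed; onsets may contain at most 2 consonants).
Each unlicensed consonant becomes the onset of a new syllable: /b/ → /bi/, /x/ → /xi/, /k/ → /ki/.

biflɛzsxɛθxiki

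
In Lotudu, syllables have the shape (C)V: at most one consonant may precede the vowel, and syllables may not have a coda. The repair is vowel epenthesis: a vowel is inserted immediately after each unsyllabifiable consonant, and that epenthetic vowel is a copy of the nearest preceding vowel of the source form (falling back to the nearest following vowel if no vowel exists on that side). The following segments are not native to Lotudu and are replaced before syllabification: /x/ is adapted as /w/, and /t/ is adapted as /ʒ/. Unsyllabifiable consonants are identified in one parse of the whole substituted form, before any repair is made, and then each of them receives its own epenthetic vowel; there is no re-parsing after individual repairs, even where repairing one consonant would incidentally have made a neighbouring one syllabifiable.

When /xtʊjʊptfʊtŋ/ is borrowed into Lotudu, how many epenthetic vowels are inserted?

5

After substitution the input is /wʒʊjʊpʒfʊʒŋ/.
The unsyllabifiable consonants are /w/, /p/, /ʒ/, /ʒ/, /ŋ/; each receives one epenthetic vowel.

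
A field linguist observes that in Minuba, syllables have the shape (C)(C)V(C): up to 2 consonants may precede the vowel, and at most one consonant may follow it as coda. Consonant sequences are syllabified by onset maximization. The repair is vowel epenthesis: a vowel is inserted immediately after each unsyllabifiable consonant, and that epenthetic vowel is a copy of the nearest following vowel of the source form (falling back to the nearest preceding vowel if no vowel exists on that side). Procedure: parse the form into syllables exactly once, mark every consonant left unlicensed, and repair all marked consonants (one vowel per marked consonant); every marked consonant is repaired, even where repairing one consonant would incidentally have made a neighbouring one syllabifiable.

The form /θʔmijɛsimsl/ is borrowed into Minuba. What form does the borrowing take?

θiʔmijɛsimsili

The consonants /θ/, /s/, /l/ cannot be parsed into a legal (C)(C)V(C) syllable (at most one coda consonant is licensed; onsets may contain at most 2 consonants).
Epenthesis after each stranded consonant: /θ/ → /θi/, /s/ → /si/, /l/ → /li/.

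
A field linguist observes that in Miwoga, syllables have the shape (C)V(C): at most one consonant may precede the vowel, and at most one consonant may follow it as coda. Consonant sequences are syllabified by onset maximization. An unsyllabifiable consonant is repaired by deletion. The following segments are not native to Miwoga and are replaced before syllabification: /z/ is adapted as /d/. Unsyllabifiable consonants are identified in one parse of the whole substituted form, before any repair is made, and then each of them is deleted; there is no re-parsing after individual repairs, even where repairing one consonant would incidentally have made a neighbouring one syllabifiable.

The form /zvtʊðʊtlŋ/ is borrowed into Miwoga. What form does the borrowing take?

tʊðʊt

Substitution: /z/ → /d/, giving /dvtʊðʊtlŋ/.
Syllabifying with onset maximization leaves /d/, /v/, /l/, /ŋ/ stranded (at most one coda consonant is licensed; onsets are limited to one consonant).
Each unlicensed consonant is deleted: /d/, /v/, /l/, /ŋ/.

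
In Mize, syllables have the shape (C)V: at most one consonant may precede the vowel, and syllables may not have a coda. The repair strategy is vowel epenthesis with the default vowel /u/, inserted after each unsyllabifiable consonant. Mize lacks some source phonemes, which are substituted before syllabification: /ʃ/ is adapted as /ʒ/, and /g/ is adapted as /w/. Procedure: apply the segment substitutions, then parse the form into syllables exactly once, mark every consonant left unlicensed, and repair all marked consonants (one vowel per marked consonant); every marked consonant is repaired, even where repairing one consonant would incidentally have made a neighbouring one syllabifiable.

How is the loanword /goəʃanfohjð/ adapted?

Substitution: /g/ → /w/, /ʃ/ → /ʒ/, giving /woəʒanfohjð/.
Syllabifying with onset maximization leaves /n/, /h/, /j/, /ð/ stranded (no codas are permitted; onsets are limited to one consonant).
Epenthesis after each stranded consonant: /n/ → /nu/, /h/ → /hu/, /j/ → /ju/, /ð/ → /ðu/.

woəʒanufohujuðu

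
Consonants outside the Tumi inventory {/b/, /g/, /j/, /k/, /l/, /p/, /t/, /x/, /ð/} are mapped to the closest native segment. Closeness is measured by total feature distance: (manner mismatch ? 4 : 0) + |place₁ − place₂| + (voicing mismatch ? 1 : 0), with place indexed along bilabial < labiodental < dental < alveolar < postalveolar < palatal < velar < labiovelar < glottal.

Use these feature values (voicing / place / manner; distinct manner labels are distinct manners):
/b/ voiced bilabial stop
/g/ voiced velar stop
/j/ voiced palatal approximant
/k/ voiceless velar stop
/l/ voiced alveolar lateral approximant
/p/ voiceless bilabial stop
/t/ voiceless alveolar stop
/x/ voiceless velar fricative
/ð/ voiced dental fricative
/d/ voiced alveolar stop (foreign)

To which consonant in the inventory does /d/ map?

/t/ is closest: same manner (stop), place distance 0 (alveolar→alveolar), voicing differs (+1); total 1. Next closest is /b/ at distance 3.

t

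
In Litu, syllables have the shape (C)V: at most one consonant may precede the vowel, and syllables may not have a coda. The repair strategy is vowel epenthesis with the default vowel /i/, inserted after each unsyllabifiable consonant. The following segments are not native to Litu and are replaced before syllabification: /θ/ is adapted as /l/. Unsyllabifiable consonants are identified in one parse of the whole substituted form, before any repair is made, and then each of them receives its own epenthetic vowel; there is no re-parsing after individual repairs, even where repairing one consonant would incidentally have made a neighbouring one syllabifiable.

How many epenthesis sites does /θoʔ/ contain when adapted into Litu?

After substitution the input is /loʔ/.
The unsyllabifiable consonants are /ʔ/; each receives one epenthetic vowel.

1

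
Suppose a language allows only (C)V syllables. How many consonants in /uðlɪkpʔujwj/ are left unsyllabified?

Under (C)V, the unsyllabifiable consonants are /ð/, /k/, /p/, /j/, /w/, /j/ (no codas are permitted; onsets are limited to one consonant).

6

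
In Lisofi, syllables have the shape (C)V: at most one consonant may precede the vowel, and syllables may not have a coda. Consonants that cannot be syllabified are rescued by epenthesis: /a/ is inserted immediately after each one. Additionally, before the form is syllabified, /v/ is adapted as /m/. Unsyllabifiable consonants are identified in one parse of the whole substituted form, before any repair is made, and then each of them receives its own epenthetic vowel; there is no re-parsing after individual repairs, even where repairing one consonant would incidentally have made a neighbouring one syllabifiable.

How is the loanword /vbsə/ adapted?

Substitution: /v/ → /m/, giving /mbsə/.
Syllabifying with onset maximization leaves /m/, /b/ stranded (no codas are permitted; onsets are limited to one consonant).
Epenthesis after each stranded consonant: /m/ → /ma/, /b/ → /ba/.

mabasə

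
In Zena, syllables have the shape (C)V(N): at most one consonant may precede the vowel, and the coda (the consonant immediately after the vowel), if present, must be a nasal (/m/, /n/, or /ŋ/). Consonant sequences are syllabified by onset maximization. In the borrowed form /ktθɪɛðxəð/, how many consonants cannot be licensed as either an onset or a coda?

The consonants /k/, /t/, /ð/, /ð/ cannot be parsed into a legal (C)V(N) syllable (only a nasal (/m/, /n/, or /ŋ/) is licensed in coda position; onsets are limited to one consonant).

4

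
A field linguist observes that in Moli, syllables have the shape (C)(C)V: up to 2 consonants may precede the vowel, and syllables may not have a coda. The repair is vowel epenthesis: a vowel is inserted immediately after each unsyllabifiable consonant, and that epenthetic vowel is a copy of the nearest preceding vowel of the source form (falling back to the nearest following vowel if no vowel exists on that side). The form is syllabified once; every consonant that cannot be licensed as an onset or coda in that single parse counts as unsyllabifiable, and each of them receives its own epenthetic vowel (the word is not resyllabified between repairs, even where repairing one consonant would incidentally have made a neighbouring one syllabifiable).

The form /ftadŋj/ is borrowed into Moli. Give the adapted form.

ftadaŋaja

Syllabifying with onset maximization leaves /d/, /ŋ/, /j/ stranded (no codas are permitted; onsets may contain at most 2 consonants).
Each unlicensed consonant becomes the onset of a new syllable: /d/ → /da/, /ŋ/ → /ŋa/, /j/ → /ja/.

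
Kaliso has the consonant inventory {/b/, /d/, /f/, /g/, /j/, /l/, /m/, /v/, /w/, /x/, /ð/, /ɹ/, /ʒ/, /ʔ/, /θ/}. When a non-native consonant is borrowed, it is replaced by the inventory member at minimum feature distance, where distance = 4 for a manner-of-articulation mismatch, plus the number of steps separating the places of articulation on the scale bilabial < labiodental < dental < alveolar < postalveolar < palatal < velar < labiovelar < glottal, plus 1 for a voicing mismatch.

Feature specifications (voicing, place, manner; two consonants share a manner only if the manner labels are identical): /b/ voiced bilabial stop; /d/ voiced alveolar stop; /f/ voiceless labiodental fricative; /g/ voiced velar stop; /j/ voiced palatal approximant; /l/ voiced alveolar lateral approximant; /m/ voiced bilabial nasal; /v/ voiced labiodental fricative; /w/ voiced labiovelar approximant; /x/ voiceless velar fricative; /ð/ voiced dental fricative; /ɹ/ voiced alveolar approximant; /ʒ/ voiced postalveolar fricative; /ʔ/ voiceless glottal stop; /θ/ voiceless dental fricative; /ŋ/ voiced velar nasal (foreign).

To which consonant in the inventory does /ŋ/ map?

g

/g/ is closest: manner differs (nasal→stop, +4), place distance 0 (velar→velar), same voicing; total 4. Next closest is /j/ at distance 5.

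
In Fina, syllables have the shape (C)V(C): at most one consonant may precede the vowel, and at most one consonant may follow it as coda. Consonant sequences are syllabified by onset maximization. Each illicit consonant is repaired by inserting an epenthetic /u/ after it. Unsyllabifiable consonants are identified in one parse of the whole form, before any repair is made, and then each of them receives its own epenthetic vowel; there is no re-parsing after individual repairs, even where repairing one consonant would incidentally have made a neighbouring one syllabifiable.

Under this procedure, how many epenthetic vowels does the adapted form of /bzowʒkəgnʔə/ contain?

The unsyllabifiable consonants are /b/, /ʒ/, /n/; each receives one epenthetic vowel.

3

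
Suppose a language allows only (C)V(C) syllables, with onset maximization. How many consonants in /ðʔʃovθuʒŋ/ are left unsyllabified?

The consonants /ð/, /ʔ/, /ŋ/ cannot be parsed into a legal (C)V(C) syllable (at most one coda consonant is licensed; onsets are limited to one consonant).

3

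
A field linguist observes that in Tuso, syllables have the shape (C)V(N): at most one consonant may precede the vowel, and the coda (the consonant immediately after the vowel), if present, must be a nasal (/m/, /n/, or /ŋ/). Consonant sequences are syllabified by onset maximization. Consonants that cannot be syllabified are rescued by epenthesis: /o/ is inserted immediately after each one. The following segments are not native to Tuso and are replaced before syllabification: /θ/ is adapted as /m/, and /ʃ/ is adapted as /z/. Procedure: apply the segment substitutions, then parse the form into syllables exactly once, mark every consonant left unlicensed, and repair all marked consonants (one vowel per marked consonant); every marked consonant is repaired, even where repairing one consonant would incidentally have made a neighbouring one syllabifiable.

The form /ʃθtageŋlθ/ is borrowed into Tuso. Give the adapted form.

zomotageŋlomo

Substitution: /ʃ/ → /z/, /θ/ → /m/, giving /zmtageŋlm/.
Syllabifying with onset maximization leaves /z/, /m/, /l/, /m/ stranded (only a nasal (/m/, /n/, or /ŋ/) is licensed in coda position; onsets are limited to one consonant).
Inserting the epenthetic vowel yields /z/ → /zo/, /m/ → /mo/, /l/ → /lo/, /m/ → /mo/.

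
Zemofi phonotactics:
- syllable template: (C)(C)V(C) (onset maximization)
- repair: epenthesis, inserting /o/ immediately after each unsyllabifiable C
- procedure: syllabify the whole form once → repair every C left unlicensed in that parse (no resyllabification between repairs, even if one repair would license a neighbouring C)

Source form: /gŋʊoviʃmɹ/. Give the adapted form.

gŋʊoviʃmoɹo

The consonants /m/, /ɹ/ cannot be parsed into a legal (C)(C)V(C) syllable (at most one coda consonant is licensed; onsets may contain at most 2 consonants).
Epenthesis after each stranded consonant: /m/ → /mo/, /ɹ/ → /ɹo/.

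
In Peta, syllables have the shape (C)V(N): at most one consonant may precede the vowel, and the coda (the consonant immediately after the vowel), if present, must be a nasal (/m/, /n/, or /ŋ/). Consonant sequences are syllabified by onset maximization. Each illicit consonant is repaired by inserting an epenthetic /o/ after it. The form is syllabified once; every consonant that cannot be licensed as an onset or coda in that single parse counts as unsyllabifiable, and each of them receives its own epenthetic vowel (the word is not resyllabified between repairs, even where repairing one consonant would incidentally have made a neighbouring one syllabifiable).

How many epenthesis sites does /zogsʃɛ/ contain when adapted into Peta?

2

The unsyllabifiable consonants are /g/, /s/; each receives one epenthetic vowel.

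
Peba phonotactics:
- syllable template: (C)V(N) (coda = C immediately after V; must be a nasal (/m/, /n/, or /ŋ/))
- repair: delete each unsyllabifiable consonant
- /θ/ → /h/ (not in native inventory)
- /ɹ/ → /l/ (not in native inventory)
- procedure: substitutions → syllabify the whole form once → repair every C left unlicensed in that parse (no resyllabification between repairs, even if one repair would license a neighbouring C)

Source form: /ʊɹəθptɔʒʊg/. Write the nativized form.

ʊlətɔʒʊ

Substitution: /ɹ/ → /l/, /θ/ → /h/, giving /ʊləhptɔʒʊg/.
Syllabifying with onset maximization leaves /h/, /p/, /g/ stranded (only a nasal (/m/, /n/, or /ŋ/) is licensed in coda position; onsets are limited to one consonant).
Deletion applies to /h/, /p/, /g/.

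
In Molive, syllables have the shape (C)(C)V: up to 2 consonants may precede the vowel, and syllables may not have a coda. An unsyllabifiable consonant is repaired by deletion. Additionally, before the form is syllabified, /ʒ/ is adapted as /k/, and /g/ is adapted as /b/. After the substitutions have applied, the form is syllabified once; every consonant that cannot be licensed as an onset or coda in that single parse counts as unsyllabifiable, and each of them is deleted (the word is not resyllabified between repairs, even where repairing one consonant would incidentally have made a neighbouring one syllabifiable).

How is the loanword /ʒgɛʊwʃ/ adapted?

kbɛʊ

Substitution: /ʒ/ → /k/, /g/ → /b/, giving /kbɛʊwʃ/.
The consonants /w/, /ʃ/ cannot be parsed into a legal (C)(C)V syllable (no codas are permitted; onsets may contain at most 2 consonants).
Deletion applies to /w/, /ʃ/.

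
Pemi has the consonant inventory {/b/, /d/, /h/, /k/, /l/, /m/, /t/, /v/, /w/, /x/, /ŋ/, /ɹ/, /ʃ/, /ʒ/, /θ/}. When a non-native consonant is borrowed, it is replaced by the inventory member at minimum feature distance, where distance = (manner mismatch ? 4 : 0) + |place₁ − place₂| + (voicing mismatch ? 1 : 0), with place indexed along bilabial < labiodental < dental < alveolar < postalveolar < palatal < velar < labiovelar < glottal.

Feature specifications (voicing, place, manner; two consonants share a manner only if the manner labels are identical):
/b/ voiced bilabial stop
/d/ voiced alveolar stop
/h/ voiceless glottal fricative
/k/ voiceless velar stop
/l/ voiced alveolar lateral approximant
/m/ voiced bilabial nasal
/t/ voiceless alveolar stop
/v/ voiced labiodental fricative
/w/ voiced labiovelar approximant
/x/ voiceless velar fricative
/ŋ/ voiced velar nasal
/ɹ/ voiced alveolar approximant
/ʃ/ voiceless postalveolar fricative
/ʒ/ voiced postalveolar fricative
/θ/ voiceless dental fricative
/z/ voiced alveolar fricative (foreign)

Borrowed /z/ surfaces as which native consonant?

/ʒ/ is closest: same manner (fricative), place distance 1 (alveolar→postalveolar), same voicing; total 1. Next closest is /v/ at distance 2.

ʒ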